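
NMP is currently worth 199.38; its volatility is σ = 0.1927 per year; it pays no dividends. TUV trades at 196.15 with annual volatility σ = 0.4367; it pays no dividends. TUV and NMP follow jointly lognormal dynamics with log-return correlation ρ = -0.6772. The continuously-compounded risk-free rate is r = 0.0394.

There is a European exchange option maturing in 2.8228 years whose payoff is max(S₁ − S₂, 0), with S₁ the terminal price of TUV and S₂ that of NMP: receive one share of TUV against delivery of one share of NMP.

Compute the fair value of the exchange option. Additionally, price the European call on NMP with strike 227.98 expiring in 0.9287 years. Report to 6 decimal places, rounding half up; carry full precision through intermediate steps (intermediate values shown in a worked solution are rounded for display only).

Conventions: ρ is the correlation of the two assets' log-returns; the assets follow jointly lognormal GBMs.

σ_eff = √(σ₁² + σ₂² − 2ρσ₁σ₂) = √(0.4367² + 0.1927² − 2·-0.6772·0.4367·0.1927) = 0.584650
d₁ = (ln(S₁/S₂) + (q₂ − q₁ + σ_eff²/2)T) / (σ_eff√T) = (ln(196.15/199.38) + (0.0 − 0.0 + 0.170908)·2.8228) / 0.982282 = 0.474513
d₂ = d₁ − σ_eff√T = 0.474513 − 0.982282 = -0.507768
N(d₁) = 0.682433,  N(d₂) = 0.305808
V = S₁·e^{−q₁T}·N(d₁) − S₂·e^{−q₂T}·N(d₂) = 133.859249 − 60.971977 = 72.887273
[vanilla: NMP call K=227.98]
σ√T = 0.1927·√0.9287 = 0.185703
d₁ = (ln(S/K) + (r+σ²/2)T) / (σ√T) = (ln(199.38/227.98) + (0.0394+0.1927²/2)·0.9287) / 0.185703 = (-0.134045 + 0.053834) / 0.185703 = -0.431935
d₂ = d₁ − σ√T = -0.431935 − 0.185703 = -0.617638
e^{−rT} = 0.964071
N(d₁) = 0.332894,  N(d₂) = 0.268407
price = S·N(d₁) − K·e^{−rT}·N(d₂) = 66.372467 − 58.992834 = 7.379633

exchange price = 72.887273
price(NMP call K=227.98) = 7.379633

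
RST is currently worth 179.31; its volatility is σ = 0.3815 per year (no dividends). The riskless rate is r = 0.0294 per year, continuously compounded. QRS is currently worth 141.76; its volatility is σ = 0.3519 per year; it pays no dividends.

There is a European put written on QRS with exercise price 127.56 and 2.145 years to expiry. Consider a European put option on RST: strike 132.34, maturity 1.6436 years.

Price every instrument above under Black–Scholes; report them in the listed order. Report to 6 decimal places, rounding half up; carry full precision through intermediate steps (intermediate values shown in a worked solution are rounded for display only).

[QRS put K=127.56]
σ√T = 0.3519·√2.145 = 0.515386
d₁ = (ln(S/K) + (r+σ²/2)T) / (σ√T) = (ln(141.76/127.56) + (0.0294+0.3519²/2)·2.145) / 0.515386 = (0.105549 + 0.195875) / 0.515386 = 0.584849
d₂ = d₁ − σ√T = 0.584849 − 0.515386 = 0.069463
e^{−rT} = 0.938884
N(−d₁) = 0.279325,  N(−d₂) = 0.472311
price = K·e^{−rT}·N(−d₂) − S·N(−d₁) = 56.565856 − 39.597059 = 16.968797
[RST put K=132.34]
σ√T = 0.3815·√1.6436 = 0.489094
d₁ = (ln(S/K) + (r+σ²/2)T) / (σ√T) = (ln(179.31/132.34) + (0.0294+0.3815²/2)·1.6436) / 0.489094 = (0.303742 + 0.167928) / 0.489094 = 0.964375
d₂ = d₁ − σ√T = 0.964375 − 0.489094 = 0.475281
e^{−rT} = 0.952827
N(−d₁) = 0.167429,  N(−d₂) = 0.317294
price = K·e^{−rT}·N(−d₂) − S·N(−d₁) = 40.009804 − 30.021697 = 9.988107

price(QRS put K=127.56) = 16.968797
price(RST put K=132.34) = 9.988107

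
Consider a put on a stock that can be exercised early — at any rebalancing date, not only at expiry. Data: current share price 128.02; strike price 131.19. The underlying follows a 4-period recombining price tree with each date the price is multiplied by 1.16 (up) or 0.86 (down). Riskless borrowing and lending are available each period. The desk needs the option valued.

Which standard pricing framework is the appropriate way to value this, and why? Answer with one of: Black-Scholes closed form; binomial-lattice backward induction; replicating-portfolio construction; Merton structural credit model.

framework: binomial-lattice backward induction

Key observation: an American put (K = 131.19, S₀ = 128.02) on a 4-date tree has no closed form — the optimal stopping decision is embedded and must be resolved recursively from expiry.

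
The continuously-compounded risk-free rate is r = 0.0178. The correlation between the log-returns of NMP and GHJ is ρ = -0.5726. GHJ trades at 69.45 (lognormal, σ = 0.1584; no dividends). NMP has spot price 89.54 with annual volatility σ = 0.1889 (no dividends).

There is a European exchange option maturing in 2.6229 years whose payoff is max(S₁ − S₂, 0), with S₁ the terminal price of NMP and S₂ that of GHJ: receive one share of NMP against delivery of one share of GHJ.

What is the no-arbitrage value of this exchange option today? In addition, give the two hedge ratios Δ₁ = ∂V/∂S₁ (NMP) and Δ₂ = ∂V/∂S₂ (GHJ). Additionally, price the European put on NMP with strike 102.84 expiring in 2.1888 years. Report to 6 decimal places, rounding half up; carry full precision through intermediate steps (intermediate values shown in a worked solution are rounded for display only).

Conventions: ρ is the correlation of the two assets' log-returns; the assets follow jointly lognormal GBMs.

exchange price = 27.648797
Δ1 = 0.775933
Δ2 = -0.602278
price(NMP put K=102.84) = 15.808636

σ_eff = √(σ₁² + σ₂² − 2ρσ₁σ₂) = √(0.1889² + 0.1584² − 2·-0.5726·0.1889·0.1584) = 0.308286
d₁ = (ln(S₁/S₂) + (q₂ − q₁ + σ_eff²/2)T) / (σ_eff√T) = (ln(89.54/69.45) + (0.0 − 0.0 + 0.047520)·2.6229) / 0.499280 = 0.758529
d₂ = d₁ − σ_eff√T = 0.758529 − 0.499280 = 0.259249
N(d₁) = 0.775933,  N(d₂) = 0.602278
V = S₁·e^{−q₁T}·N(d₁) − S₂·e^{−q₂T}·N(d₂) = 69.477035 − 41.828239 = 27.648797
Δ₁ = e^{−q₁T}·N(d₁) = 0.775933;  Δ₂ = −e^{−q₂T}·N(d₂) = -0.602278
[vanilla: NMP put K=102.84]
σ√T = 0.1889·√2.1888 = 0.279470
d₁ = (ln(S/K) + (r+σ²/2)T) / (σ√T) = (ln(89.54/102.84) + (0.0178+0.1889²/2)·2.1888) / 0.279470 = (-0.138489 + 0.078012) / 0.279470 = -0.216398
d₂ = d₁ − σ√T = -0.216398 − 0.279470 = -0.495867
e^{−rT} = 0.961789
N(−d₁) = 0.585661,  N(−d₂) = 0.690006
price = K·e^{−rT}·N(−d₂) − S·N(−d₁) = 68.248726 − 52.440090 = 15.808636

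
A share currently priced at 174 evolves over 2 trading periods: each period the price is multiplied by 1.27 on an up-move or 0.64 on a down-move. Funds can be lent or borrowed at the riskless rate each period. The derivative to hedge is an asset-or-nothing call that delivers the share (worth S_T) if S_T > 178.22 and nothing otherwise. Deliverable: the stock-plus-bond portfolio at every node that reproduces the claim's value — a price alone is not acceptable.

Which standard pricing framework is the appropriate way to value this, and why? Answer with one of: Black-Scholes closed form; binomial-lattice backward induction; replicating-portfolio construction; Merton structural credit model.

Key observation: a price alone would not answer the question — the per-node share/bond construction on the spot-174, 1.27/0.64 tree is required, and only the replicating-portfolio method yields it.

framework: replicating-portfolio construction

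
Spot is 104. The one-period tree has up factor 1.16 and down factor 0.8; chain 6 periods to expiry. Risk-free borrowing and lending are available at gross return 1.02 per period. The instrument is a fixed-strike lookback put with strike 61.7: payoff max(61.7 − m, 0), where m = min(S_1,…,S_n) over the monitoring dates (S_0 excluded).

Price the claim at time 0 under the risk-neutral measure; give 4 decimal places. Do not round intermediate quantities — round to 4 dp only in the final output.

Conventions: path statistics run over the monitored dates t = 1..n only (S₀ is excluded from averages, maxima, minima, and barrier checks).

price = 1.7555

Under the martingale measure an up-move has probability p* = 0.6111; value the claim as the probability-weighted average of per-path payoffs, discounted 6 periods at R = 1.02.
Enumerate all 2^6 = 64 price paths (U = up ×1.16, D = down ×0.8); each path with k up-moves has probability p*^k·(1−p*)^(6−k).
DDDDDD: m=27.2630, payoff=34.4370, prob=0.003459
UDDDDD: m=39.5313, payoff=22.1687, prob=0.005436
DUDDDD: m=39.5313, payoff=22.1687, prob=0.005436
UUDDDD: m=57.3204, payoff=4.3796, prob=0.008542
DDUDDD: m=39.5313, payoff=22.1687, prob=0.005436
UDUDDD: m=57.3204, payoff=4.3796, prob=0.008542
DUUDDD: m=57.3204, payoff=4.3796, prob=0.008542
UUUDDD: m=83.1146, payoff=0.0000, prob=0.013423
DDDUDD: m=39.5313, payoff=22.1687, prob=0.005436
UDDUDD: m=57.3204, payoff=4.3796, prob=0.008542
DUDUDD: m=57.3204, payoff=4.3796, prob=0.008542
UUDUDD: m=83.1146, payoff=0.0000, prob=0.013423
DDUUDD: m=57.3204, payoff=4.3796, prob=0.008542
UDUUDD: m=83.1146, payoff=0.0000, prob=0.013423
DUUUDD: m=83.1146, payoff=0.0000, prob=0.013423
UUUUDD: m=120.5162, payoff=0.0000, prob=0.021093
DDDDUD: m=39.5313, payoff=22.1687, prob=0.005436
UDDDUD: m=57.3204, payoff=4.3796, prob=0.008542
DUDDUD: m=57.3204, payoff=4.3796, prob=0.008542
UUDDUD: m=83.1146, payoff=0.0000, prob=0.013423
DDUDUD: m=57.3204, payoff=4.3796, prob=0.008542
UDUDUD: m=83.1146, payoff=0.0000, prob=0.013423
DUUDUD: m=83.1146, payoff=0.0000, prob=0.013423
UUUDUD: m=120.5162, payoff=0.0000, prob=0.021093
DDDUUD: m=53.2480, payoff=8.4520, prob=0.008542
UDDUUD: m=77.2096, payoff=0.0000, prob=0.013423
DUDUUD: m=77.2096, payoff=0.0000, prob=0.013423
UUDUUD: m=111.9539, payoff=0.0000, prob=0.021093
DDUUUD: m=66.5600, payoff=0.0000, prob=0.013423
UDUUUD: m=96.5120, payoff=0.0000, prob=0.021093
DUUUUD: m=83.2000, payoff=0.0000, prob=0.021093
UUUUUD: m=120.6400, payoff=0.0000, prob=0.033146
DDDDDU: m=34.0787, payoff=27.6213, prob=0.005436
UDDDDU: m=49.4141, payoff=12.2859, prob=0.008542
DUDDDU: m=49.4141, payoff=12.2859, prob=0.008542
UUDDDU: m=71.6505, payoff=0.0000, prob=0.013423
DDUDDU: m=49.4141, payoff=12.2859, prob=0.008542
UDUDDU: m=71.6505, payoff=0.0000, prob=0.013423
DUUDDU: m=71.6505, payoff=0.0000, prob=0.013423
UUUDDU: m=103.8932, payoff=0.0000, prob=0.021093
DDDUDU: m=49.4141, payoff=12.2859, prob=0.008542
UDDUDU: m=71.6505, payoff=0.0000, prob=0.013423
DUDUDU: m=71.6505, payoff=0.0000, prob=0.013423
UUDUDU: m=103.8932, payoff=0.0000, prob=0.021093
DDUUDU: m=66.5600, payoff=0.0000, prob=0.013423
UDUUDU: m=96.5120, payoff=0.0000, prob=0.021093
DUUUDU: m=83.2000, payoff=0.0000, prob=0.021093
UUUUDU: m=120.6400, payoff=0.0000, prob=0.033146
DDDDUU: m=42.5984, payoff=19.1016, prob=0.008542
UDDDUU: m=61.7677, payoff=0.0000, prob=0.013423
DUDDUU: m=61.7677, payoff=0.0000, prob=0.013423
UUDDUU: m=89.5631, payoff=0.0000, prob=0.021093
DDUDUU: m=61.7677, payoff=0.0000, prob=0.013423
UDUDUU: m=89.5631, payoff=0.0000, prob=0.021093
DUUDUU: m=83.2000, payoff=0.0000, prob=0.021093
UUUDUU: m=120.6400, payoff=0.0000, prob=0.033146
DDDUUU: m=53.2480, payoff=8.4520, prob=0.013423
UDDUUU: m=77.2096, payoff=0.0000, prob=0.021093
DUDUUU: m=77.2096, payoff=0.0000, prob=0.021093
UUDUUU: m=111.9539, payoff=0.0000, prob=0.033146
DDUUUU: m=66.5600, payoff=0.0000, prob=0.021093
UDUUUU: m=96.5120, payoff=0.0000, prob=0.033146
DUUUUU: m=83.2000, payoff=0.0000, prob=0.033146
UUUUUU: m=120.6400, payoff=0.0000, prob=0.052086
Price = Σ prob·payoff / R^6 = 1.977007 / 1.126162 = 1.7555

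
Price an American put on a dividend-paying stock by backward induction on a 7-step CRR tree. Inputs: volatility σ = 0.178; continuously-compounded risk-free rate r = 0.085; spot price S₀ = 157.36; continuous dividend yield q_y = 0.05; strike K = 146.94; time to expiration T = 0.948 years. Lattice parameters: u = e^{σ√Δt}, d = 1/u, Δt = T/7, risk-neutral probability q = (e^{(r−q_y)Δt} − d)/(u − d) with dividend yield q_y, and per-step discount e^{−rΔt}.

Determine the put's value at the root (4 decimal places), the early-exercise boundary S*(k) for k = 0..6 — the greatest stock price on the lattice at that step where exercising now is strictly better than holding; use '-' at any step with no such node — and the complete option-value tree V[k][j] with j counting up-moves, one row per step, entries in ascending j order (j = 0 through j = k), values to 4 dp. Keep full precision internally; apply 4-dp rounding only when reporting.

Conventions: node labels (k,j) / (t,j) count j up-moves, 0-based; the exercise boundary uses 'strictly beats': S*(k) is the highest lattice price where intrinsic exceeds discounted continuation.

price = 4.3471
boundary = - - - - 121.0878 129.2852 138.0376
tree:
4.3471
7.1831 1.8247
11.5010 3.3553 0.4518
17.6928 6.0386 0.9519 0.0000
25.8522 10.5511 2.0055 0.0000 0.0000
33.5299 17.6548 4.2254 0.0000 0.0000 0.0000
40.7207 25.8522 8.9024 0.0000 0.0000 0.0000 0.0000
47.4556 33.5299 17.6548 0.0000 0.0000 0.0000 0.0000 0.0000

params: Δt=0.13543 u=1.06770 d=0.93659 q=0.51987 e^(-rΔt)=0.98855
t_7 payoffs: 47.4556 33.5299 17.6548 0.0000 0.0000 0.0000 0.0000 0.0000
t_6: node(6,0) S=106.2193 payoff=40.7207 vs cont=39.7558 → 40.7207 [stop]  node(6,1) S=121.0878 payoff=25.8522 vs cont=24.9876 → 25.8522 [stop]  node(6,2) S=138.0376 payoff=8.9024 vs cont=8.3796 → 8.9024 [stop]  node(6,3) S=157.3600 payoff=0.0000 vs cont=0.0000 → 0.0000 [wait]  node(6,4) S=179.3872 payoff=0.0000 vs cont=0.0000 → 0.0000 [wait]  node(6,5) S=204.4977 payoff=0.0000 vs cont=0.0000 → 0.0000 [wait]  node(6,6) S=233.1231 payoff=0.0000 vs cont=0.0000 → 0.0000 [wait]  ⇒ S*(6)=138.0376
t_5: node(5,0) S=113.4101 payoff=33.5299 vs cont=32.6134 → 33.5299 [stop]  node(5,1) S=129.2852 payoff=17.6548 vs cont=16.8455 → 17.6548 [stop]  node(5,2) S=147.3825 payoff=0.0000 vs cont=4.2254 → 4.2254 [wait]  node(5,3) S=168.0130 payoff=0.0000 vs cont=0.0000 → 0.0000 [wait]  node(5,4) S=191.5313 payoff=0.0000 vs cont=0.0000 → 0.0000 [wait]  node(5,5) S=218.3418 payoff=0.0000 vs cont=0.0000 → 0.0000 [wait]  ⇒ S*(5)=129.2852
t_4: node(4,0) S=121.0878 payoff=25.8522 vs cont=24.9876 → 25.8522 [stop]  node(4,1) S=138.0376 payoff=8.9024 vs cont=10.5511 → 10.5511 [wait]  node(4,2) S=157.3600 payoff=0.0000 vs cont=2.0055 → 2.0055 [wait]  node(4,3) S=179.3872 payoff=0.0000 vs cont=0.0000 → 0.0000 [wait]  node(4,4) S=204.4977 payoff=0.0000 vs cont=0.0000 → 0.0000 [wait]  ⇒ S*(4)=121.0878
t_3: node(3,0) S=129.2852 payoff=17.6548 vs cont=17.6928 → 17.6928 [wait]  node(3,1) S=147.3825 payoff=0.0000 vs cont=6.0386 → 6.0386 [wait]  node(3,2) S=168.0130 payoff=0.0000 vs cont=0.9519 → 0.9519 [wait]  node(3,3) S=191.5313 payoff=0.0000 vs cont=0.0000 → 0.0000 [wait]  ⇒ S*(3)=-
t_2: node(2,0) S=138.0376 payoff=8.9024 vs cont=11.5010 → 11.5010 [wait]  node(2,1) S=157.3600 payoff=0.0000 vs cont=3.3553 → 3.3553 [wait]  node(2,2) S=179.3872 payoff=0.0000 vs cont=0.4518 → 0.4518 [wait]  ⇒ S*(2)=-
t_1: node(1,0) S=147.3825 payoff=0.0000 vs cont=7.1831 → 7.1831 [wait]  node(1,1) S=168.0130 payoff=0.0000 vs cont=1.8247 → 1.8247 [wait]  ⇒ S*(1)=-
t_0: node(0,0) S=157.3600 payoff=0.0000 vs cont=4.3471 → 4.3471 [wait]  ⇒ S*(0)=-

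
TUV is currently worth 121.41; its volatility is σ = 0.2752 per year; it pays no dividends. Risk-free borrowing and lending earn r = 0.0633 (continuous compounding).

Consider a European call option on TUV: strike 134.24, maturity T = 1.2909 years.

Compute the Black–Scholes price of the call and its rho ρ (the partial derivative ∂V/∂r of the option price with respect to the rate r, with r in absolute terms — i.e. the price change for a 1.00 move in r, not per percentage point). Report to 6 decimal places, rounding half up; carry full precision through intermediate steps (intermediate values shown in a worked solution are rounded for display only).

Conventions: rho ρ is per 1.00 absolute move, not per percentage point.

σ√T = 0.2752·√1.2909 = 0.312676
d₁ = (ln(S/K) + (r+σ²/2)T) / (σ√T) = (ln(121.41/134.24) + (0.0633+0.2752²/2)·1.2909) / 0.312676 = (-0.100456 + 0.130597) / 0.312676 = 0.096397
d₂ = d₁ − σ√T = 0.096397 − 0.312676 = -0.216279
e^{−rT} = 0.921536
N(d₁) = 0.538398,  N(d₂) = 0.414385
Call price V = S·N(d₁) − K·e^{−rT}·N(d₂) = 65.366842 − 51.262323 = 14.104518
ρ = K·T·e^{−rT}·N(d₂) = 66.174533

price = 14.104518
ρ = 66.174533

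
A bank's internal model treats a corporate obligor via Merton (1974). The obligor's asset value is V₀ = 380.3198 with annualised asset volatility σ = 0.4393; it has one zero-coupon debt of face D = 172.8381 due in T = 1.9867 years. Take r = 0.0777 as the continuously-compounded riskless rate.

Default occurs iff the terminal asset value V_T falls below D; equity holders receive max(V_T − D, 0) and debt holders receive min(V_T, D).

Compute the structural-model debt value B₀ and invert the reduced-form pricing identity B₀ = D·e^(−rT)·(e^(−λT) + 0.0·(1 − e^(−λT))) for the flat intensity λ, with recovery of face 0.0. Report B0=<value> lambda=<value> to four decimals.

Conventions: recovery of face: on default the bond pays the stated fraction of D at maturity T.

Apply the equity-as-call identities (strike 172.8381, horizon 1.9867 years):
d₁ = [ln(V₀/D) + (r + σ²/2)T] / (σ√T)
   = [ln(380.3198/172.8381) + (0.0777 + 0.5·0.4393²)·1.9867] / (0.4393·√1.9867)
   = [0.788657 + 0.346068] / 0.619195 = 1.832581
d₂ = d₁ − σ√T = 1.832581 − 0.619195 = 1.213386
N(d₁) = 0.966568,  N(d₂) = 0.887509,  e^(−rT) = 0.856958
E₀ = V₀·N(d₁) − D·e^(−rT)·N(d₂)
   = 380.3198·0.966568 − 172.8381·0.856958·0.887509 = 236.151433
B₀ = V₀ − E₀ = 380.3198 − 236.151433 = 144.168367
e^(−λT) = (B₀·e^(rT)/D − 0)/(1 − 0) = (144.1684·1.166919/172.8381 − 0)/1 = 0.97335475
λ = −ln(0.97335475)/1.9867 = 0.013594

B0=144.1684 lambda=0.0136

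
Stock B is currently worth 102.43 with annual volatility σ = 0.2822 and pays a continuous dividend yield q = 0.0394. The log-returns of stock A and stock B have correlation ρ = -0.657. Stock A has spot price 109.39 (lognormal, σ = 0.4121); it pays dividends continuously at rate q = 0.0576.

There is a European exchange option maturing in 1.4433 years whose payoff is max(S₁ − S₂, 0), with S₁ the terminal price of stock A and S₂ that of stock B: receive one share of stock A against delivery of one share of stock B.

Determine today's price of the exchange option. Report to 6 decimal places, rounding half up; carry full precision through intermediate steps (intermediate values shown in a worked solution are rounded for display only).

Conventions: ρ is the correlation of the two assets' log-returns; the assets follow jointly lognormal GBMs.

σ_eff = √(σ₁² + σ₂² − 2ρσ₁σ₂) = √(0.4121² + 0.2822² − 2·-0.657·0.4121·0.2822) = 0.634251
d₁ = (ln(S₁/S₂) + (q₂ − q₁ + σ_eff²/2)T) / (σ_eff√T) = (ln(109.39/102.43) + (0.0394 − 0.0576 + 0.201137)·1.4433) / 0.761973 = 0.432789
d₂ = d₁ − σ_eff√T = 0.432789 − 0.761973 = -0.329184
N(d₁) = 0.667416,  N(d₂) = 0.371008
V = S₁·e^{−q₁T}·N(d₁) − S₂·e^{−q₂T}·N(d₂) = 67.184552 − 35.901621 = 31.282931
Key observation: pricing in stock B-units makes this a unit-strike call on the ratio S₁/S₂ — the risk-free rate cancels and cannot affect the value.

exchange price = 31.282931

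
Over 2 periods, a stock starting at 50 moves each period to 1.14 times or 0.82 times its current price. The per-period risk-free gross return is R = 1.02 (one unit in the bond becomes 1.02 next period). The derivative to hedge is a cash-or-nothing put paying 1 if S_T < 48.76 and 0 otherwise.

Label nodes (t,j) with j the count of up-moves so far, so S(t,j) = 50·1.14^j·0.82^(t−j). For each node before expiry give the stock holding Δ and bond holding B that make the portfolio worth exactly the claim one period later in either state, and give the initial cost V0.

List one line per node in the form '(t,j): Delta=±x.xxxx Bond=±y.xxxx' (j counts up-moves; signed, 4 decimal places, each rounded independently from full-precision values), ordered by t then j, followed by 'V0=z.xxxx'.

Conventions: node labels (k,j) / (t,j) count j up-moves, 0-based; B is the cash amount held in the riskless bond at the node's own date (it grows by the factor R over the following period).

Risk-neutral probability p* = (R−d)/(u−d) = (1.02−0.82)/(1.14−0.82) = 0.6250.
Terminal payoffs: V(2,0)=1.0000, V(2,1)=1.0000, V(2,2)=0.0000
Node (1,0) S=41.0000: V=(p*·1.0000+(1−p*)·1.0000)/1.02=0.9804; Δ=(1.0000−1.0000)/(46.7400−33.6200)=0.0000; B=V−Δ·S=0.9804
Node (1,1) S=57.0000: V=(p*·0.0000+(1−p*)·1.0000)/1.02=0.3676; Δ=(0.0000−1.0000)/(64.9800−46.7400)=-0.0548; B=V−Δ·S=3.4926
Node (0,0) S=50.0000: V=(p*·0.3676+(1−p*)·0.9804)/1.02=0.5857; Δ=(0.3676−0.9804)/(57.0000−41.0000)=-0.0383; B=V−Δ·S=2.5005
As a check, the time-0 holding Δ(0,0)·S0 + B(0,0) comes to 0.5857 — exactly V0.

(0,0): Delta=-0.0383 Bond=2.5005
(1,0): Delta=0.0000 Bond=0.9804
(1,1): Delta=-0.0548 Bond=3.4926
V0=0.5857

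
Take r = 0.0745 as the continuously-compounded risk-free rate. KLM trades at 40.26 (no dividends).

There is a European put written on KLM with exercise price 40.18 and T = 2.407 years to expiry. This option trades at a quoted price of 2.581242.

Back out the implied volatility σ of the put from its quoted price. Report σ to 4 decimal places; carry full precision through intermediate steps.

At σ = 0.2320 the Black–Scholes value reproduces the quote:
σ√T = 0.232·√2.407 = 0.359937
d₁ = (ln(S/K) + (r+σ²/2)T) / (σ√T) = (ln(40.26/40.18) + (0.0745+0.232²/2)·2.407) / 0.359937 = (0.001989 + 0.244099) / 0.359937 = 0.683697
d₂ = d₁ − σ√T = 0.683697 − 0.359937 = 0.323761
e^{−rT} = 0.835837
N(−d₁) = 0.247083,  N(−d₂) = 0.373060
V = K·e^{−rT}·N(−d₂) − S·N(−d₁) = 12.528808 − 9.947566 = 2.581242 (equal to the quote); since ∂V/∂σ > 0 for all σ, the implied volatility is unique

sigma = 0.2320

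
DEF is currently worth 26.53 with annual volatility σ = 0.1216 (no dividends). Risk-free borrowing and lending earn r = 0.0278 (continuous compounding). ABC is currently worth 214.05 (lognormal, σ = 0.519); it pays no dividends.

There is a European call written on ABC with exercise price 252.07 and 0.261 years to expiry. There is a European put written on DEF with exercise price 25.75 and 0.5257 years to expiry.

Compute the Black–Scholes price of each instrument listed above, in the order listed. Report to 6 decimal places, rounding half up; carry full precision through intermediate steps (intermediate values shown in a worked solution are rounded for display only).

price(ABC call K=252.07) = 10.483301
price(DEF put K=25.75) = 0.449285

[ABC call K=252.07]
σ√T = 0.519·√0.261 = 0.265148
d₁ = (ln(S/K) + (r+σ²/2)T) / (σ√T) = (ln(214.05/252.07) + (0.0278+0.519²/2)·0.261) / 0.265148 = (-0.163497 + 0.042407) / 0.265148 = -0.456688
d₂ = d₁ − σ√T = -0.456688 − 0.265148 = -0.721836
e^{−rT} = 0.992770
N(d₁) = 0.323948,  N(d₂) = 0.235198
price = S·N(d₁) − K·e^{−rT}·N(d₂) = 69.340973 − 58.857672 = 10.483301
[DEF put K=25.75]
σ√T = 0.1216·√0.5257 = 0.088166
d₁ = (ln(S/K) + (r+σ²/2)T) / (σ√T) = (ln(26.53/25.75) + (0.0278+0.1216²/2)·0.5257) / 0.088166 = (0.029842 + 0.018501) / 0.088166 = 0.548312
d₂ = d₁ − σ√T = 0.548312 − 0.088166 = 0.460146
e^{−rT} = 0.985492
N(−d₁) = 0.291739,  N(−d₂) = 0.322706
price = K·e^{−rT}·N(−d₂) − S·N(−d₁) = 8.189115 − 7.739830 = 0.449285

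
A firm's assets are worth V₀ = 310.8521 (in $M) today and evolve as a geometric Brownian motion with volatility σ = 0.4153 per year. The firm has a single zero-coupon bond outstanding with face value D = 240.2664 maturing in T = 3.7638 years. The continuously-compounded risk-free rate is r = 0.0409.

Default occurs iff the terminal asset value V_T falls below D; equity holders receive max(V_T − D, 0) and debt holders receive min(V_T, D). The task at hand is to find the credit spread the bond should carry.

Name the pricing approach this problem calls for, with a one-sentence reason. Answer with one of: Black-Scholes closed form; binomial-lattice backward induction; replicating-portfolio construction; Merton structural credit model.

Key observation: with the firm-asset dynamics (V₀ = 310.8521) and a single zero-coupon liability of face 240.2664 given, debt value, spread, and default probability all derive from the option view of the balance sheet.

framework: Merton structural credit model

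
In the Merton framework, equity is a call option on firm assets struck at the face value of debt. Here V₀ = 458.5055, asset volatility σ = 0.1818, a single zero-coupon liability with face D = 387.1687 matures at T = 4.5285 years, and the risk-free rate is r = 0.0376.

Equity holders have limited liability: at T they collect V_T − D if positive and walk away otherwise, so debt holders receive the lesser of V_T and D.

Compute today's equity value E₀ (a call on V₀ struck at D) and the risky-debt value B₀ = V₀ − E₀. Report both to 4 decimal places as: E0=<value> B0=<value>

Apply the equity-as-call identities (strike 387.1687, horizon 4.5285 years):
d₁ = [ln(V₀/D) + (r + σ²/2)T] / (σ√T)
   = [ln(458.5055/387.1687) + (0.0376 + 0.5·0.1818²)·4.5285] / (0.1818·√4.5285)
   = [0.169112 + 0.245108] / 0.386875 = 1.070680
d₂ = d₁ − σ√T = 1.070680 − 0.386875 = 0.683804
N(d₁) = 0.857843,  N(d₂) = 0.752951,  e^(−rT) = 0.843436
E₀ = V₀·N(d₁) − D·e^(−rT)·N(d₂)
   = 458.5055·0.857843 − 387.1687·0.843436·0.752951 = 147.448388
B₀ = V₀ − E₀ = 458.5055 − 147.448388 = 311.057112

E0=147.4484 B0=311.0571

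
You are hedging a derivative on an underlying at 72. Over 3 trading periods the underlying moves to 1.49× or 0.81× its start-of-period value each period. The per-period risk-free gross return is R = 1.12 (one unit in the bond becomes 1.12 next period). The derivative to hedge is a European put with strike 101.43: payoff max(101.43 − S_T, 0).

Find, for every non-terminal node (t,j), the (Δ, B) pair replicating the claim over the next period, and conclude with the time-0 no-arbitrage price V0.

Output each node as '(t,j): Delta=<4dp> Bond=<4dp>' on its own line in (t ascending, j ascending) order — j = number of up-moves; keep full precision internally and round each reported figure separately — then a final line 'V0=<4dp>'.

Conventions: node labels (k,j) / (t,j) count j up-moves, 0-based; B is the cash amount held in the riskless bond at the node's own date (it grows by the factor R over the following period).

(0,0): Delta=-0.4056 Bond=45.3945
(1,0): Delta=-0.7121 Bond=68.7180
(1,1): Delta=-0.2067 Bond=29.5057
(2,0): Delta=-1.0000 Bond=90.5625
(2,1): Delta=-0.5254 Bond=60.7339
(2,2): Delta=0.0000 Bond=0.0000
V0=16.1899

Arbitrage-free pricing uses the up-move probability p* = (R−d)/(u−d) = 0.4559, discounting each step at R = 1.12.
Terminal payoffs: V(3,0)=63.1662, V(3,1)=31.0436, V(3,2)=0.0000, V(3,3)=0.0000
  t=2,j=0: stock 47.2392 → up 70.3864 (V=31.0436), down 38.2638 (V=63.1662). Price 43.3233; hedge Δ=-1.0000, bond B=90.5625.
  t=2,j=1: stock 86.8968 → up 129.4762 (V=0.0000), down 70.3864 (V=31.0436). Price 15.0816; hedge Δ=-0.5254, bond B=60.7339.
  t=2,j=2: stock 159.8472 → up 238.1723 (V=0.0000), down 129.4762 (V=0.0000). Price 0.0000; hedge Δ=0.0000, bond B=0.0000.
  t=1,j=0: stock 58.3200 → up 86.8968 (V=15.0816), down 47.2392 (V=43.3233). Price 27.1861; hedge Δ=-0.7121, bond B=68.7180.
  t=1,j=1: stock 107.2800 → up 159.8472 (V=0.0000), down 86.8968 (V=15.0816). Price 7.3269; hedge Δ=-0.2067, bond B=29.5057.
  t=0,j=0: stock 72.0000 → up 107.2800 (V=7.3269), down 58.3200 (V=27.1861). Price 16.1899; hedge Δ=-0.4056, bond B=45.3945.
Check: Δ(0,0)·S0 + B(0,0) = 16.1899 = V0.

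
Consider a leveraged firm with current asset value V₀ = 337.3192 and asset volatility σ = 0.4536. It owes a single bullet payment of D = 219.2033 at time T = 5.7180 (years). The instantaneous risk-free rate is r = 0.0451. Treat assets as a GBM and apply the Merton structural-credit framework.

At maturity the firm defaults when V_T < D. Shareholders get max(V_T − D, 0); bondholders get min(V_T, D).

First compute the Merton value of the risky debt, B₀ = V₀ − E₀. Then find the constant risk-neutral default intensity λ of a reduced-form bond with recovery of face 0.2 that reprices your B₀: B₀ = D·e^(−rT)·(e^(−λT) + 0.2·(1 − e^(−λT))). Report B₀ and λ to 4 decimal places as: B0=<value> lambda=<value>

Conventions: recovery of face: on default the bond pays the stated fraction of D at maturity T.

Equity is a call on the firm's assets struck at D = 219.2033:
d₁ = [ln(V₀/D) + (r + σ²/2)T] / (σ√T)
   = [ln(337.3192/219.2033) + (0.0451 + 0.5·0.4536²)·5.7180] / (0.4536·√5.7180)
   = [0.431030 + 0.846130] / 1.084664 = 1.177471
d₂ = d₁ − σ√T = 1.177471 − 1.084664 = 0.092807
N(d₁) = 0.880496,  N(d₂) = 0.536971,  e^(−rT) = 0.772687
E₀ = V₀·N(d₁) − D·e^(−rT)·N(d₂)
   = 337.3192·0.880496 − 219.2033·0.772687·0.536971 = 206.058467
B₀ = V₀ − E₀ = 337.3192 − 206.058467 = 131.260733
e^(−λT) = (B₀·e^(rT)/D − 0.2)/(1 − 0.2) = (131.2607·1.294186/219.2033 − 0.2)/0.8 = 0.71871112
λ = −ln(0.71871112)/5.7180 = 0.057764

B0=131.2607 lambda=0.0578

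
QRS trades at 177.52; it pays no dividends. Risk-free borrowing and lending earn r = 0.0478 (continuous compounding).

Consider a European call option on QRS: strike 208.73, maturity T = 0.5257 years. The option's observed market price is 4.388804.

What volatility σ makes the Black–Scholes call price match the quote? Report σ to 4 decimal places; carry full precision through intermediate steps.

sigma = 0.2480

At σ = 0.2480 the Black–Scholes value reproduces the quote:
σ√T = 0.248·√0.5257 = 0.179813
d₁ = (ln(S/K) + (r+σ²/2)T) / (σ√T) = (ln(177.52/208.73) + (0.0478+0.248²/2)·0.5257) / 0.179813 = (-0.161958 + 0.041295) / 0.179813 = -0.671050
d₂ = d₁ − σ√T = -0.671050 − 0.179813 = -0.850863
e^{−rT} = 0.975185
N(d₁) = 0.251094,  N(d₂) = 0.197423
V = S·N(d₁) − K·e^{−rT}·N(d₂) = 44.574239 − 40.185436 = 4.388804 (equal to the quote); since ∂V/∂σ > 0 for all σ, the implied volatility is unique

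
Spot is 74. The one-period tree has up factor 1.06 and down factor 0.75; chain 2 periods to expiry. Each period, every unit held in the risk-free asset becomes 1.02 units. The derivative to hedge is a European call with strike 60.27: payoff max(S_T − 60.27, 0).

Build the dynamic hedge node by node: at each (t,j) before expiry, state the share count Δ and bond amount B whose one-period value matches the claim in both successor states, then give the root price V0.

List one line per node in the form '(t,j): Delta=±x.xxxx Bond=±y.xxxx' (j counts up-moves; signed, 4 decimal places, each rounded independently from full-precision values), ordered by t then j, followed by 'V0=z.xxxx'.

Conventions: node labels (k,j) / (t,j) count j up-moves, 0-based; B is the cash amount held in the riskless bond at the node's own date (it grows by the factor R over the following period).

(0,0): Delta=0.8515 Bond=-46.3328
(1,0): Delta=0.0000 Bond=0.0000
(1,1): Delta=0.9408 Bond=-54.2609
V0=16.6798

Since d<R<u, set p* = (R−d)/(u−d) = 0.8710; price each node as the discounted p*-expectation of its children.
Expiry values: V(2,0)=0.0000, V(2,1)=0.0000, V(2,2)=22.8764
(1,0): S=55.5000. Δ = (V_up−V_dn)/(S_up−S_dn) = (0.0000−0.0000)/(58.8300−41.6250) = 0.0000. V = [p*·0.0000 + (1−p*)·0.0000]/1.02 = 0.0000. B = V − Δ·S = 0.0000.
(1,1): S=78.4400. Δ = (V_up−V_dn)/(S_up−S_dn) = (22.8764−0.0000)/(83.1464−58.8300) = 0.9408. V = [p*·22.8764 + (1−p*)·0.0000]/1.02 = 19.5339. B = V − Δ·S = -54.2609.
(0,0): S=74.0000. Δ = (V_up−V_dn)/(S_up−S_dn) = (19.5339−0.0000)/(78.4400−55.5000) = 0.8515. V = [p*·19.5339 + (1−p*)·0.0000]/1.02 = 16.6798. B = V − Δ·S = -46.3328.
Check: Δ(0,0)·S0 + B(0,0) = 16.6798 = V0.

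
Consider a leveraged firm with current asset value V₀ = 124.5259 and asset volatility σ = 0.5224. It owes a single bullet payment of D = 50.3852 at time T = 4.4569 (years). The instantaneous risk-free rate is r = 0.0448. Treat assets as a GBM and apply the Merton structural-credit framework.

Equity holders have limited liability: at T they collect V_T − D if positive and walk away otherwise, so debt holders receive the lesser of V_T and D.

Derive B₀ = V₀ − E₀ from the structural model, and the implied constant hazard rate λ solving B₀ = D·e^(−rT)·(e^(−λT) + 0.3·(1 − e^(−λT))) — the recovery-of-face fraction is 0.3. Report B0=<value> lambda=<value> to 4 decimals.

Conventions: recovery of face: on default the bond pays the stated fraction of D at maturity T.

B0=35.2983 lambda=0.0519

Apply the equity-as-call identities (strike 50.3852, horizon 4.4569 years):
d₁ = [ln(V₀/D) + (r + σ²/2)T] / (σ√T)
   = [ln(124.5259/50.3852) + (0.0448 + 0.5·0.5224²)·4.4569] / (0.5224·√4.4569)
   = [0.904816 + 0.807817] / 1.102858 = 1.552905
d₂ = d₁ − σ√T = 1.552905 − 1.102858 = 0.450047
N(d₁) = 0.939777,  N(d₂) = 0.673662,  e^(−rT) = 0.819002
E₀ = V₀·N(d₁) − D·e^(−rT)·N(d₂)
   = 124.5259·0.939777 − 50.3852·0.819002·0.673662 = 89.227556
B₀ = V₀ − E₀ = 124.5259 − 89.227556 = 35.298344
e^(−λT) = (B₀·e^(rT)/D − 0.3)/(1 − 0.3) = (35.2983·1.220999/50.3852 − 0.3)/0.7 = 0.79341944
λ = −ln(0.79341944)/4.4569 = 0.051920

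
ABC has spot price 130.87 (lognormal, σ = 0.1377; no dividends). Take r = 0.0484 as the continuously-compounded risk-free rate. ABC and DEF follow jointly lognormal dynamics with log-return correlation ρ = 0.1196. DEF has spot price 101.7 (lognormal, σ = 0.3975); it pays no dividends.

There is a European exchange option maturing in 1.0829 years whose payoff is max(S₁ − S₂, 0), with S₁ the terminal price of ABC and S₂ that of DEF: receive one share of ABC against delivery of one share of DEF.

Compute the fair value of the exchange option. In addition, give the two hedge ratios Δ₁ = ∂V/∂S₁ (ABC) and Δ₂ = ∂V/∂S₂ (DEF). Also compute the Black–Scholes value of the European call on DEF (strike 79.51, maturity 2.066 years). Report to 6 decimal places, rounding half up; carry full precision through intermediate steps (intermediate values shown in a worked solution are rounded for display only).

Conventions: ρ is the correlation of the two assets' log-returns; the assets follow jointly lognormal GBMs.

σ_eff = √(σ₁² + σ₂² − 2ρσ₁σ₂) = √(0.1377² + 0.3975² − 2·0.1196·0.1377·0.3975) = 0.404814
d₁ = (ln(S₁/S₂) + (q₂ − q₁ + σ_eff²/2)T) / (σ_eff√T) = (ln(130.87/101.7) + (0.0 − 0.0 + 0.081937)·1.0829) / 0.421260 = 0.809256
d₂ = d₁ − σ_eff√T = 0.809256 − 0.421260 = 0.387996
N(d₁) = 0.790816,  N(d₂) = 0.650990
V = S₁·e^{−q₁T}·N(d₁) − S₂·e^{−q₂T}·N(d₂) = 103.494094 − 66.205734 = 37.288361
Δ₁ = e^{−q₁T}·N(d₁) = 0.790816;  Δ₂ = −e^{−q₂T}·N(d₂) = -0.650990
[vanilla: DEF call K=79.51]
σ√T = 0.3975·√2.066 = 0.571350
d₁ = (ln(S/K) + (r+σ²/2)T) / (σ√T) = (ln(101.7/79.51) + (0.0484+0.3975²/2)·2.066) / 0.571350 = (0.246145 + 0.263215) / 0.571350 = 0.891501
d₂ = d₁ − σ√T = 0.891501 − 0.571350 = 0.320151
e^{−rT} = 0.904842
N(d₁) = 0.813670,  N(d₂) = 0.625573
price = S·N(d₁) − K·e^{−rT}·N(d₂) = 82.750225 − 45.006252 = 37.743973

exchange price = 37.288361
Δ1 = 0.790816
Δ2 = -0.650990
price(DEF call K=79.51) = 37.743973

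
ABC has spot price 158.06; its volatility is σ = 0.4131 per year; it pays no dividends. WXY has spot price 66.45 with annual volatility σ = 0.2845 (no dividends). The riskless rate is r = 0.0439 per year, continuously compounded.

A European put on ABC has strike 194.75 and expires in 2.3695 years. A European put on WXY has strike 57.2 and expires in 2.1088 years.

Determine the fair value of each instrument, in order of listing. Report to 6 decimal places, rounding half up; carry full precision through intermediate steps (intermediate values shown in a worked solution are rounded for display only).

[ABC put K=194.75]
σ√T = 0.4131·√2.3695 = 0.635892
d₁ = (ln(S/K) + (r+σ²/2)T) / (σ√T) = (ln(158.06/194.75) + (0.0439+0.4131²/2)·2.3695) / 0.635892 = (-0.208742 + 0.306201) / 0.635892 = 0.153263
d₂ = d₁ − σ√T = 0.153263 − 0.635892 = -0.482630
e^{−rT} = 0.901206
N(−d₁) = 0.439096,  N(−d₂) = 0.685321
price = K·e^{−rT}·N(−d₂) − S·N(−d₁) = 120.280574 − 69.403444 = 50.877131
[WXY put K=57.2]
σ√T = 0.2845·√2.1088 = 0.413143
d₁ = (ln(S/K) + (r+σ²/2)T) / (σ√T) = (ln(66.45/57.2) + (0.0439+0.2845²/2)·2.1088) / 0.413143 = (0.149896 + 0.177920) / 0.413143 = 0.793468
d₂ = d₁ − σ√T = 0.793468 − 0.413143 = 0.380326
e^{−rT} = 0.911580
N(−d₁) = 0.213752,  N(−d₂) = 0.351852
price = K·e^{−rT}·N(−d₂) − S·N(−d₁) = 18.346380 − 14.203852 = 4.142528

price(ABC put K=194.75) = 50.877131
price(WXY put K=57.2) = 4.142528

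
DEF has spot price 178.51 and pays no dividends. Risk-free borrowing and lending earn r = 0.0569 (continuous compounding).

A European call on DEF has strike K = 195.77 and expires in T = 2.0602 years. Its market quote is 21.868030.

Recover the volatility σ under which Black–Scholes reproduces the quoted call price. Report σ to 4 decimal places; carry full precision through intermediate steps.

sigma = 0.1947

At σ = 0.1947 the Black–Scholes value reproduces the quote:
σ√T = 0.1947·√2.0602 = 0.279461
d₁ = (ln(S/K) + (r+σ²/2)T) / (σ√T) = (ln(178.51/195.77) + (0.0569+0.1947²/2)·2.0602) / 0.279461 = (-0.092296 + 0.156275) / 0.279461 = 0.228936
d₂ = d₁ − σ√T = 0.228936 − 0.279461 = -0.050525
e^{−rT} = 0.889385
N(d₁) = 0.590541,  N(d₂) = 0.479852
V = S·N(d₁) − K·e^{−rT}·N(d₂) = 105.417421 − 83.549391 = 21.868030 (equal to the quote); since ∂V/∂σ > 0 for all σ, the implied volatility is unique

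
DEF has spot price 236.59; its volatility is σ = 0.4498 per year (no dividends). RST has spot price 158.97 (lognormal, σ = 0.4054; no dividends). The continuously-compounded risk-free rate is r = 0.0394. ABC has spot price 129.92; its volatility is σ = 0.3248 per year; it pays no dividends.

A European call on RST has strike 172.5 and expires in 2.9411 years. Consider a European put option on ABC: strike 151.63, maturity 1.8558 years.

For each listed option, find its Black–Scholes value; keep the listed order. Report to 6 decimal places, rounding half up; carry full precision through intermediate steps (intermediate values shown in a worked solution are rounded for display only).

price(RST call K=172.5) = 45.215323
price(ABC put K=151.63) = 29.615046

[RST call K=172.5]
σ√T = 0.4054·√2.9411 = 0.695246
d₁ = (ln(S/K) + (r+σ²/2)T) / (σ√T) = (ln(158.97/172.5) + (0.0394+0.4054²/2)·2.9411) / 0.695246 = (-0.081682 + 0.357563) / 0.695246 = 0.396811
d₂ = d₁ − σ√T = 0.396811 − 0.695246 = -0.298435
e^{−rT} = 0.890583
N(d₁) = 0.654247,  N(d₂) = 0.382685
price = S·N(d₁) − K·e^{−rT}·N(d₂) = 104.005572 − 58.790249 = 45.215323
[ABC put K=151.63]
σ√T = 0.3248·√1.8558 = 0.442468
d₁ = (ln(S/K) + (r+σ²/2)T) / (σ√T) = (ln(129.92/151.63) + (0.0394+0.3248²/2)·1.8558) / 0.442468 = (-0.154524 + 0.171007) / 0.442468 = 0.037252
d₂ = d₁ − σ√T = 0.037252 − 0.442468 = -0.405216
e^{−rT} = 0.929491
N(−d₁) = 0.485142,  N(−d₂) = 0.657340
price = K·e^{−rT}·N(−d₂) − S·N(−d₁) = 92.644688 − 63.029643 = 29.615046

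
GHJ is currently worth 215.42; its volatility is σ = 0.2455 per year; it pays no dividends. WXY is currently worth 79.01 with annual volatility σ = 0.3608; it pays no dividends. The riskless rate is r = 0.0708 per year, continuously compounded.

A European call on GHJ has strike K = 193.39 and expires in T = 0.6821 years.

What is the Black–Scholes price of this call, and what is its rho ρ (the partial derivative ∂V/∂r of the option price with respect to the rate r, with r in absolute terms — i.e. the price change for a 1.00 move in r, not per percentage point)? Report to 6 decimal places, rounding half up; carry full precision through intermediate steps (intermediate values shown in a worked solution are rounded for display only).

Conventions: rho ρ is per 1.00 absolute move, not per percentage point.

price = 36.247945
ρ = 94.044422

σ√T = 0.2455·√0.6821 = 0.202757
d₁ = (ln(S/K) + (r+σ²/2)T) / (σ√T) = (ln(215.42/193.39) + (0.0708+0.2455²/2)·0.6821) / 0.202757 = (0.107881 + 0.068848) / 0.202757 = 0.871628
d₂ = d₁ − σ√T = 0.871628 − 0.202757 = 0.668871
e^{−rT} = 0.952855
N(d₁) = 0.808294,  N(d₂) = 0.748211
Call price V = S·N(d₁) − K·e^{−rT}·N(d₂) = 174.122776 − 137.874831 = 36.247945
ρ = K·T·e^{−rT}·N(d₂) = 94.044422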